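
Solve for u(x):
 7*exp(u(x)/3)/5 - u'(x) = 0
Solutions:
 u(x) = 3*log(-1/(C1 + 7*x)) + 3*log(15)


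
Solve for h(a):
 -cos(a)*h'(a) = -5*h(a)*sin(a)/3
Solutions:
 h(a) = C1/cos(a)^(5/3)


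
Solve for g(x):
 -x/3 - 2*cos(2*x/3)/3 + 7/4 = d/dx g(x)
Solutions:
 g(x) = C1 - x^2/6 + 7*x/4 - sin(2*x/3)


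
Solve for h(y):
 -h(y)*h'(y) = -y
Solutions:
 h(y) = -sqrt(C1 + y^2)
 h(y) = sqrt(C1 + y^2)


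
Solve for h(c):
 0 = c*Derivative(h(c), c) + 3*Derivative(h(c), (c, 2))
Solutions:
 h(c) = C1 + C2*erf(sqrt(6)*c/6)


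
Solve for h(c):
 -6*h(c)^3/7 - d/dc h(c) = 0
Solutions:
 h(c) = -sqrt(14)*sqrt(-1/(C1 - 6*c))/2
 h(c) = sqrt(14)*sqrt(-1/(C1 - 6*c))/2


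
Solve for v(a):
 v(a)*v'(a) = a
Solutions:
 v(a) = -sqrt(C1 + a^2)
 v(a) = sqrt(C1 + a^2)


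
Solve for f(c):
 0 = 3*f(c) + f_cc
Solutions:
 f(c) = C1*sin(sqrt(3)*c) + C2*cos(sqrt(3)*c)


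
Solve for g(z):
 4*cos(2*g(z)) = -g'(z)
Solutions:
 g(z) = -asin((C1 + exp(16*z))/(C1 - exp(16*z)))/2 + pi/2
 g(z) = asin((C1 + exp(16*z))/(C1 - exp(16*z)))/2


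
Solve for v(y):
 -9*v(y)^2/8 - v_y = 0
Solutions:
 v(y) = 8/(C1 + 9*y)


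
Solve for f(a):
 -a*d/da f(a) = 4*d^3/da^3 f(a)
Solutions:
 f(a) = C1 + Integral(C2*airyai(-2^(1/3)*a/2) + C3*airybi(-2^(1/3)*a/2), a)


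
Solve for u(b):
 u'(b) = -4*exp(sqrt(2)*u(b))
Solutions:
 u(b) = sqrt(2)*(2*log(1/(C1 + 4*b)) - log(2))/4


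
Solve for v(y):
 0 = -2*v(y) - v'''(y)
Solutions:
 v(y) = C3*exp(-2^(1/3)*y) + (C1*sin(2^(1/3)*sqrt(3)*y/2) + C2*cos(2^(1/3)*sqrt(3)*y/2))*exp(2^(1/3)*y/2)


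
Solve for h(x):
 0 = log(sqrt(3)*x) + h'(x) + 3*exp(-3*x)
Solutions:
 h(x) = C1 - x*log(x) + x*(1 - log(3)/2) + exp(-3*x)


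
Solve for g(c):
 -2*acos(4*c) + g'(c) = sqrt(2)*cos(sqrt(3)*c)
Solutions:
 g(c) = C1 + 2*c*acos(4*c) - sqrt(1 - 16*c^2)/2 + sqrt(6)*sin(sqrt(3)*c)/3


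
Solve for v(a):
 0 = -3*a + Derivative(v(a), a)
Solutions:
 v(a) = C1 + 3*a^2/2


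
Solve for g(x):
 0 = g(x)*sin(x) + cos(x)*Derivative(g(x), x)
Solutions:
 g(x) = C1*cos(x)


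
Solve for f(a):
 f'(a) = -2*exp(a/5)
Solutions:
 f(a) = C1 - 10*exp(a/5)


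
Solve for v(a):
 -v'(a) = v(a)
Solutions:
 v(a) = C1*exp(-a)


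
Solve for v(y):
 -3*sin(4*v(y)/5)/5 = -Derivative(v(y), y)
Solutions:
 -3*y/5 + 5*log(cos(4*v(y)/5) - 1)/8 - 5*log(cos(4*v(y)/5) + 1)/8 = C1


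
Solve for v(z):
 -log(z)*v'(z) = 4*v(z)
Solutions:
 v(z) = C1*exp(-4*li(z))


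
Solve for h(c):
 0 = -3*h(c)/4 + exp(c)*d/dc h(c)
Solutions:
 h(c) = C1*exp(-3*exp(-c)/4)


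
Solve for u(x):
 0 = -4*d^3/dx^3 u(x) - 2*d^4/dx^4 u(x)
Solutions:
 u(x) = C1 + C2*x + C3*x^2 + C4*exp(-2*x)


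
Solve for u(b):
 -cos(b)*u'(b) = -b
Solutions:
 u(b) = C1 + Integral(b/cos(b), b)


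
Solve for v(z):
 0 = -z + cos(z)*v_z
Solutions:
 v(z) = C1 + Integral(z/cos(z), z)


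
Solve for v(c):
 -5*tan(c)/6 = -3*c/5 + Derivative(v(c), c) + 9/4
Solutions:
 v(c) = C1 + 3*c^2/10 - 9*c/4 + 5*log(cos(c))/6


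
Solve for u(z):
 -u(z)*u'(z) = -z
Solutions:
 u(z) = -sqrt(C1 + z^2)
 u(z) = sqrt(C1 + z^2)


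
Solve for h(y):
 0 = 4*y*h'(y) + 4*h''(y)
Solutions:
 h(y) = C1 + C2*erf(sqrt(2)*y/2)


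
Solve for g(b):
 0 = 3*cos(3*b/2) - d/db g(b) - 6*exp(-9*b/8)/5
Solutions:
 g(b) = C1 + 2*sin(3*b/2) + 16*exp(-9*b/8)/15


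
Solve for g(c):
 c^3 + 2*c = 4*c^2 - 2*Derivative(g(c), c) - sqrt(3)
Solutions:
 g(c) = C1 - c^4/8 + 2*c^3/3 - c^2/2 - sqrt(3)*c/2


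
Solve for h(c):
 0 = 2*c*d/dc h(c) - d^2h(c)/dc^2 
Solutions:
 h(c) = C1 + C2*erfi(c)


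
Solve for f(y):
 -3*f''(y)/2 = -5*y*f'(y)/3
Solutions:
 f(y) = C1 + C2*erfi(sqrt(5)*y/3)


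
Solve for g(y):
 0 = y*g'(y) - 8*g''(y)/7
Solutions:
 g(y) = C1 + C2*erfi(sqrt(7)*y/4)


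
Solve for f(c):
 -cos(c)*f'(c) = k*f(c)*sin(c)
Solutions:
 f(c) = C1*exp(k*log(cos(c)))


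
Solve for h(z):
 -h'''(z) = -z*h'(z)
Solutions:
 h(z) = C1 + Integral(C2*airyai(z) + C3*airybi(z), z)


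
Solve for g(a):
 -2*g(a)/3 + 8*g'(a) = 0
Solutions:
 g(a) = C1*exp(a/12)


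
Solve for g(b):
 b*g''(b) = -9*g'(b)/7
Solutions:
 g(b) = C1 + C2/b^(2/7)


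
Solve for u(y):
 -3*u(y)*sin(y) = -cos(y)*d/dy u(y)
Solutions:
 u(y) = C1/cos(y)^3


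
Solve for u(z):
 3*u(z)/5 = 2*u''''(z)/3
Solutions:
 u(z) = C1*exp(-10^(3/4)*sqrt(3)*z/10) + C2*exp(10^(3/4)*sqrt(3)*z/10) + C3*sin(10^(3/4)*sqrt(3)*z/10) + C4*cos(10^(3/4)*sqrt(3)*z/10)


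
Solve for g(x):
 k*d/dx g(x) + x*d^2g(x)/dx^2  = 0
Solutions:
 g(x) = C1 + x^(1 - re(k))*(C2*sin(log(x)*Abs(im(k))) + C3*cos(log(x)*im(k)))


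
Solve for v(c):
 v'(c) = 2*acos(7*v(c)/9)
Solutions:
 Integral(1/acos(7*_y/9), (_y, v(c))) = C1 + 2*c


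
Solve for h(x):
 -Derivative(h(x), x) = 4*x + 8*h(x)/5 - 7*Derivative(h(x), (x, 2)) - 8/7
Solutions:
 h(x) = C1*exp(x*(5 - sqrt(1145))/70) + C2*exp(x*(5 + sqrt(1145))/70) - 5*x/2 + 255/112


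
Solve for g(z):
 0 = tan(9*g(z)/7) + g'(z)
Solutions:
 g(z) = -7*asin(C1*exp(-9*z/7))/9 + 7*pi/9
 g(z) = 7*asin(C1*exp(-9*z/7))/9


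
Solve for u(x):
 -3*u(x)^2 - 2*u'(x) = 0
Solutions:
 u(x) = 2/(C1 + 3*x)


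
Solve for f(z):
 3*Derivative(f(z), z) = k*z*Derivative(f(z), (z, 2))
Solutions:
 f(z) = C1 + z^(((re(k) + 3)*re(k) + im(k)^2)/(re(k)^2 + im(k)^2))*(C2*sin(3*log(z)*Abs(im(k))/(re(k)^2 + im(k)^2)) + C3*cos(3*log(z)*im(k)/(re(k)^2 + im(k)^2)))


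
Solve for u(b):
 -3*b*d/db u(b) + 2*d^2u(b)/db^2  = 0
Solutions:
 u(b) = C1 + C2*erfi(sqrt(3)*b/2)


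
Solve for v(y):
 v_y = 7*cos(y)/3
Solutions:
 v(y) = C1 + 7*sin(y)/3


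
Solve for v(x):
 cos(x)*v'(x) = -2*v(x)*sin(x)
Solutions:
 v(x) = C1*cos(x)^2


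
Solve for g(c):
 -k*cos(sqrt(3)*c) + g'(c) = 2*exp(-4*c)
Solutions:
 g(c) = C1 + sqrt(3)*k*sin(sqrt(3)*c)/3 - exp(-4*c)/2


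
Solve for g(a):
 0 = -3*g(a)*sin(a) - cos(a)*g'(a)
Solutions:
 g(a) = C1*cos(a)^3


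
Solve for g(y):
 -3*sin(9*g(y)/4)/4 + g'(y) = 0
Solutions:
 -3*y/4 + 2*log(cos(9*g(y)/4) - 1)/9 - 2*log(cos(9*g(y)/4) + 1)/9 = C1


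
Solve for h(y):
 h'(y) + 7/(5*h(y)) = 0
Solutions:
 h(y) = -sqrt(C1 - 70*y)/5
 h(y) = sqrt(C1 - 70*y)/5


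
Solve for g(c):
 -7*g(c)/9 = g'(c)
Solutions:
 g(c) = C1*exp(-7*c/9)


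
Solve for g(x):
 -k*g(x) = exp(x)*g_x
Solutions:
 g(x) = C1*exp(k*exp(-x))


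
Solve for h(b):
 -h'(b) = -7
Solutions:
 h(b) = C1 + 7*b


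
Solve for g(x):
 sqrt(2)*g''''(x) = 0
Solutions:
 g(x) = C1 + C2*x + C3*x^2 + C4*x^3


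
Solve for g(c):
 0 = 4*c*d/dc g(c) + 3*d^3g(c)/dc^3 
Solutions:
 g(c) = C1 + Integral(C2*airyai(-6^(2/3)*c/3) + C3*airybi(-6^(2/3)*c/3), c)


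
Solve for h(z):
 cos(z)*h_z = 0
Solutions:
 h(z) = C1


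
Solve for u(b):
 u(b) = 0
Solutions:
 u(b) = 0


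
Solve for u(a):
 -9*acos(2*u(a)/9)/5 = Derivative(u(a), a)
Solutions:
 Integral(1/acos(2*_y/9), (_y, u(a))) = C1 - 9*a/5


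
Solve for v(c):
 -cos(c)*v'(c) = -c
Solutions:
 v(c) = C1 + Integral(c/cos(c), c)


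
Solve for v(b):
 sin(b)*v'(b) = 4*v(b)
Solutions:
 v(b) = C1*(cos(b)^2 - 2*cos(b) + 1)/(cos(b)^2 + 2*cos(b) + 1)


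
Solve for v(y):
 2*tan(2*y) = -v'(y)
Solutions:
 v(y) = C1 + log(cos(2*y))


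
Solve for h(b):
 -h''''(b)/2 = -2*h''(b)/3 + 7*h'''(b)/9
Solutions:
 h(b) = C1 + C2*b + C3*exp(b*(-7 + sqrt(157))/9) + C4*exp(-b*(7 + sqrt(157))/9)


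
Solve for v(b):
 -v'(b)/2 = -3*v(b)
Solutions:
 v(b) = C1*exp(6*b)


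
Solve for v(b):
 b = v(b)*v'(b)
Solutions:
 v(b) = -sqrt(C1 + b^2)
 v(b) = sqrt(C1 + b^2)


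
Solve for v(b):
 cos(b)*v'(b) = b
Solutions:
 v(b) = C1 + Integral(b/cos(b), b)


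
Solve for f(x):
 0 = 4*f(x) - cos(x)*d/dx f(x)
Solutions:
 f(x) = C1*(sin(x)^2 + 2*sin(x) + 1)/(sin(x)^2 - 2*sin(x) + 1)


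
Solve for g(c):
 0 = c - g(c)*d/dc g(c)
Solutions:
 g(c) = -sqrt(C1 + c^2)
 g(c) = sqrt(C1 + c^2)


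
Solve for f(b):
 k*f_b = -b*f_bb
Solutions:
 f(b) = C1 + b^(1 - re(k))*(C2*sin(log(b)*Abs(im(k))) + C3*cos(log(b)*im(k)))


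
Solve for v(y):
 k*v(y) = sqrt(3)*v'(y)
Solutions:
 v(y) = C1*exp(sqrt(3)*k*y/3)


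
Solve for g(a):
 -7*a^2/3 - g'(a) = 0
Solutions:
 g(a) = C1 - 7*a^3/9


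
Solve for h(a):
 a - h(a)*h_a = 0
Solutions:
 h(a) = -sqrt(C1 + a^2)
 h(a) = sqrt(C1 + a^2)


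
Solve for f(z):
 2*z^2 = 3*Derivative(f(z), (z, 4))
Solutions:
 f(z) = C1 + C2*z + C3*z^2 + C4*z^3 + z^6/540


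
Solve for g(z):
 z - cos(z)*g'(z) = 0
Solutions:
 g(z) = C1 + Integral(z/cos(z), z)


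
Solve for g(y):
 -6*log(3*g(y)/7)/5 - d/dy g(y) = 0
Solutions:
 5*Integral(1/(log(_y) - log(7) + log(3)), (_y, g(y)))/6 = C1 - y


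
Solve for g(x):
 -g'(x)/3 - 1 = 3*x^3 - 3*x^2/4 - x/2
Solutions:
 g(x) = C1 - 9*x^4/4 + 3*x^3/4 + 3*x^2/4 - 3*x


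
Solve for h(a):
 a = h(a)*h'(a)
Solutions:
 h(a) = -sqrt(C1 + a^2)
 h(a) = sqrt(C1 + a^2)


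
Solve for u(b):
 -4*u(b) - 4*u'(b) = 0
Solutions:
 u(b) = C1*exp(-b)


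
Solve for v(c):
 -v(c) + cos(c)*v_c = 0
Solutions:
 v(c) = C1*sqrt(sin(c) + 1)/sqrt(sin(c) - 1)


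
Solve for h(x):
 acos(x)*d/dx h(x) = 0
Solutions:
 h(x) = C1


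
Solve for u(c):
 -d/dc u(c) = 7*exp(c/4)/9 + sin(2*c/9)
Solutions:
 u(c) = C1 - 28*exp(c/4)/9 + 9*cos(2*c/9)/2


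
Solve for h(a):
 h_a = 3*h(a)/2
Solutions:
 h(a) = C1*exp(3*a/2)


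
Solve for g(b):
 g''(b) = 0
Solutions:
 g(b) = C1 + C2*b


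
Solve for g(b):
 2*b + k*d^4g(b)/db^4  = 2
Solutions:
 g(b) = C1 + C2*b + C3*b^2 + C4*b^3 - b^5/(60*k) + b^4/(12*k)


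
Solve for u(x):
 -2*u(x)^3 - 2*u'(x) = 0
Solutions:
 u(x) = -sqrt(2)*sqrt(-1/(C1 - x))/2
 u(x) = sqrt(2)*sqrt(-1/(C1 - x))/2


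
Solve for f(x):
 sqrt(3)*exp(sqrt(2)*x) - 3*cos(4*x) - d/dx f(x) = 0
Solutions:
 f(x) = C1 + sqrt(6)*exp(sqrt(2)*x)/2 - 3*sin(4*x)/4


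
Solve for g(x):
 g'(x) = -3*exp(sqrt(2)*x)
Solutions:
 g(x) = C1 - 3*sqrt(2)*exp(sqrt(2)*x)/2


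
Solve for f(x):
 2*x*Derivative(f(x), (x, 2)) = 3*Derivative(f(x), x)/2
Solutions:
 f(x) = C1 + C2*x^(7/4)


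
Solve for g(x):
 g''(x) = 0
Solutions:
 g(x) = C1 + C2*x


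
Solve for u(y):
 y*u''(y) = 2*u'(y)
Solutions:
 u(y) = C1 + C2*y^3


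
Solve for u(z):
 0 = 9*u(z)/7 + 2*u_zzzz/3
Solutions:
 u(z) = (C1*sin(2^(1/4)*21^(3/4)*z/14) + C2*cos(2^(1/4)*21^(3/4)*z/14))*exp(-2^(1/4)*21^(3/4)*z/14) + (C3*sin(2^(1/4)*21^(3/4)*z/14) + C4*cos(2^(1/4)*21^(3/4)*z/14))*exp(2^(1/4)*21^(3/4)*z/14)


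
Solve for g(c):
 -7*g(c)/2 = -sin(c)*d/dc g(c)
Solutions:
 g(c) = C1*(cos(c) - 1)^(7/4)/(cos(c) + 1)^(7/4)


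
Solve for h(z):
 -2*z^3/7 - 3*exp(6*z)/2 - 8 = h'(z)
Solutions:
 h(z) = C1 - z^4/14 - 8*z - exp(6*z)/4


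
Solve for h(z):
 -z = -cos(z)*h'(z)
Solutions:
 h(z) = C1 + Integral(z/cos(z), z)


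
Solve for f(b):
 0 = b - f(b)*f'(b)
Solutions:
 f(b) = -sqrt(C1 + b^2)
 f(b) = sqrt(C1 + b^2)


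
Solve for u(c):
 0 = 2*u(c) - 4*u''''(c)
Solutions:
 u(c) = C1*exp(-2^(3/4)*c/2) + C2*exp(2^(3/4)*c/2) + C3*sin(2^(3/4)*c/2) + C4*cos(2^(3/4)*c/2)


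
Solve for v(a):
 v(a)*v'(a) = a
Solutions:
 v(a) = -sqrt(C1 + a^2)
 v(a) = sqrt(C1 + a^2)


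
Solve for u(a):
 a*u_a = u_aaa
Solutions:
 u(a) = C1 + Integral(C2*airyai(a) + C3*airybi(a), a)


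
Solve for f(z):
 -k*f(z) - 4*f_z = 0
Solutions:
 f(z) = C1*exp(-k*z/4)


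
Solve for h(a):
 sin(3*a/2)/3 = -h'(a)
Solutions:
 h(a) = C1 + 2*cos(3*a/2)/9


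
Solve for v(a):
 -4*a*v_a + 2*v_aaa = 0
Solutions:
 v(a) = C1 + Integral(C2*airyai(2^(1/3)*a) + C3*airybi(2^(1/3)*a), a)


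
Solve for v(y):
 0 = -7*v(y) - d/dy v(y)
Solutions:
 v(y) = C1*exp(-7*y)


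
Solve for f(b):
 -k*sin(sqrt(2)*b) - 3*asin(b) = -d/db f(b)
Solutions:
 f(b) = C1 + 3*b*asin(b) - sqrt(2)*k*cos(sqrt(2)*b)/2 + 3*sqrt(1 - b^2)


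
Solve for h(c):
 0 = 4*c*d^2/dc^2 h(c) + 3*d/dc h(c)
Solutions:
 h(c) = C1 + C2*c^(1/4)


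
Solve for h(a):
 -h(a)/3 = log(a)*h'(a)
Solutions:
 h(a) = C1*exp(-li(a)/3)


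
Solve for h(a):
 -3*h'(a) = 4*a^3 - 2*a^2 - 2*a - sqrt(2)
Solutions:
 h(a) = C1 - a^4/3 + 2*a^3/9 + a^2/3 + sqrt(2)*a/3


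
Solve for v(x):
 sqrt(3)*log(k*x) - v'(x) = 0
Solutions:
 v(x) = C1 + sqrt(3)*x*log(k*x) - sqrt(3)*x


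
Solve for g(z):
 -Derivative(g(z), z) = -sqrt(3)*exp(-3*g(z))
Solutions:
 g(z) = log(C1 + 3*sqrt(3)*z)/3
 g(z) = log((-3^(1/3) - 3^(5/6)*I)*(C1 + sqrt(3)*z)^(1/3)/2)
 g(z) = log((-3^(1/3) + 3^(5/6)*I)*(C1 + sqrt(3)*z)^(1/3)/2)


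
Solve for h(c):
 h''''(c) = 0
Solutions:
 h(c) = C1 + C2*c + C3*c^2 + C4*c^3


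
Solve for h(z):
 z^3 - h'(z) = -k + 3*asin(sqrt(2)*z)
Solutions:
 h(z) = C1 + k*z + z^4/4 - 3*z*asin(sqrt(2)*z) - 3*sqrt(2)*sqrt(1 - 2*z^2)/2


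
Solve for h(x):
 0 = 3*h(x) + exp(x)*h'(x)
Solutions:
 h(x) = C1*exp(3*exp(-x))


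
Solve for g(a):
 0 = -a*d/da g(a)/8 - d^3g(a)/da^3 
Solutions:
 g(a) = C1 + Integral(C2*airyai(-a/2) + C3*airybi(-a/2), a)


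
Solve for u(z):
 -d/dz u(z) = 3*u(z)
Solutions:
 u(z) = C1*exp(-3*z)


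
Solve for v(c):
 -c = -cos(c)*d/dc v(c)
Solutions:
 v(c) = C1 + Integral(c/cos(c), c)


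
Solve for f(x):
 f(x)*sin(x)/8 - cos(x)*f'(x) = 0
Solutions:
 f(x) = C1/cos(x)^(1/8)


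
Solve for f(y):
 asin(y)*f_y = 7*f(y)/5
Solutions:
 f(y) = C1*exp(7*Integral(1/asin(y), y)/5)


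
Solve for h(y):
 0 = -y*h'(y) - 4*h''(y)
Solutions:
 h(y) = C1 + C2*erf(sqrt(2)*y/4)


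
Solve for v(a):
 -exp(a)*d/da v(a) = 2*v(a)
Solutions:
 v(a) = C1*exp(2*exp(-a))


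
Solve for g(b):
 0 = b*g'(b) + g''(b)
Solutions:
 g(b) = C1 + C2*erf(sqrt(2)*b/2)


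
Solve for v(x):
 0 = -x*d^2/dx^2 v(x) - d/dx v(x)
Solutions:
 v(x) = C1 + C2*log(x)


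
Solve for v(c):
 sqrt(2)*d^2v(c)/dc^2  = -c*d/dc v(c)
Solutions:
 v(c) = C1 + C2*erf(2^(1/4)*c/2)


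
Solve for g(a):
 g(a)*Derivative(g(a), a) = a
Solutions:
 g(a) = -sqrt(C1 + a^2)
 g(a) = sqrt(C1 + a^2)


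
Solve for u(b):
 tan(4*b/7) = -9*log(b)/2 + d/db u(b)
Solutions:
 u(b) = C1 + 9*b*log(b)/2 - 9*b/2 - 7*log(cos(4*b/7))/4


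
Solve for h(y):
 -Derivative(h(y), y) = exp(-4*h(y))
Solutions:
 h(y) = log(-I*(C1 - 4*y)^(1/4))
 h(y) = log(I*(C1 - 4*y)^(1/4))
 h(y) = log(-(C1 - 4*y)^(1/4))
 h(y) = log(C1 - 4*y)/4


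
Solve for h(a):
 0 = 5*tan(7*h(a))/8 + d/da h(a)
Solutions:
 h(a) = -asin(C1*exp(-35*a/8))/7 + pi/7
 h(a) = asin(C1*exp(-35*a/8))/7


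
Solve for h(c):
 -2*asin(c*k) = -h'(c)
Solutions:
 h(c) = C1 + 2*Piecewise((c*asin(c*k) + sqrt(-c^2*k^2 + 1)/k, Ne(k, 0)), (0, True))


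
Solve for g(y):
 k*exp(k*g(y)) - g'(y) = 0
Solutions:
 g(y) = Piecewise((log(-1/(C1*k + k^2*y))/k, Ne(k, 0)), (nan, True))
 g(y) = Piecewise((C1 + k*y, Eq(k, 0)), (nan, True))


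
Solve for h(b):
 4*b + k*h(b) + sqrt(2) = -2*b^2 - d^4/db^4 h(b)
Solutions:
 h(b) = C1*exp(-b*(-k)^(1/4)) + C2*exp(b*(-k)^(1/4)) + C3*exp(-I*b*(-k)^(1/4)) + C4*exp(I*b*(-k)^(1/4)) - 2*b^2/k - 4*b/k - sqrt(2)/k


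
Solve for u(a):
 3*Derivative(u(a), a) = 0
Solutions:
 u(a) = C1


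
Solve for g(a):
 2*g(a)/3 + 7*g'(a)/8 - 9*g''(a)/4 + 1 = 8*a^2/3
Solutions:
 g(a) = C1*exp(a*(7 - sqrt(433))/36) + C2*exp(a*(7 + sqrt(433))/36) + 4*a^2 - 21*a/2 + 1257/32


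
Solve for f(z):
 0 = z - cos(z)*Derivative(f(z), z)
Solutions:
 f(z) = C1 + Integral(z/cos(z), z)


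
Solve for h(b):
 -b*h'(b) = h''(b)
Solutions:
 h(b) = C1 + C2*erf(sqrt(2)*b/2)


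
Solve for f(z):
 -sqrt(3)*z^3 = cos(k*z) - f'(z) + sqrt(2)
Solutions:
 f(z) = C1 + sqrt(3)*z^4/4 + sqrt(2)*z + sin(k*z)/k


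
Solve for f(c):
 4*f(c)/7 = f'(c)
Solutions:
 f(c) = C1*exp(4*c/7)


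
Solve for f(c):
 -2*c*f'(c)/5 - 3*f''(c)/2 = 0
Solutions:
 f(c) = C1 + C2*erf(sqrt(30)*c/15)


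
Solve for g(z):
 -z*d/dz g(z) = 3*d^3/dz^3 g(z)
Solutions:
 g(z) = C1 + Integral(C2*airyai(-3^(2/3)*z/3) + C3*airybi(-3^(2/3)*z/3), z)


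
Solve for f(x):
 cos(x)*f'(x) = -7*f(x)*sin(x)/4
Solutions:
 f(x) = C1*cos(x)^(7/4)


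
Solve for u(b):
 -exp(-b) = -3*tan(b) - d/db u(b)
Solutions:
 u(b) = C1 - 3*log(tan(b)^2 + 1)/2 - exp(-b)


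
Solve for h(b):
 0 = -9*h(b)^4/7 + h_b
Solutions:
 h(b) = 7^(1/3)*(-1/(C1 + 27*b))^(1/3)
 h(b) = 7^(1/3)*(-1/(C1 + 9*b))^(1/3)*(-3^(2/3) - 3*3^(1/6)*I)/6
 h(b) = 7^(1/3)*(-1/(C1 + 9*b))^(1/3)*(-3^(2/3) + 3*3^(1/6)*I)/6


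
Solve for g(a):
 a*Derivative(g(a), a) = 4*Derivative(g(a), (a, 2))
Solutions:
 g(a) = C1 + C2*erfi(sqrt(2)*a/4)


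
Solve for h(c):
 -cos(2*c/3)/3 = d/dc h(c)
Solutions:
 h(c) = C1 - sin(2*c/3)/2


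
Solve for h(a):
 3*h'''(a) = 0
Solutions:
 h(a) = C1 + C2*a + C3*a^2


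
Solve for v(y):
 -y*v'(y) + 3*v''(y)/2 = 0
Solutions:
 v(y) = C1 + C2*erfi(sqrt(3)*y/3)


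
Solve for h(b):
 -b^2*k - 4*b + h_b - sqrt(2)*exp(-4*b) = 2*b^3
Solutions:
 h(b) = C1 + b^4/2 + b^3*k/3 + 2*b^2 - sqrt(2)*exp(-4*b)/4


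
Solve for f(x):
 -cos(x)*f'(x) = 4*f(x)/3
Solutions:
 f(x) = C1*(sin(x) - 1)^(2/3)/(sin(x) + 1)^(2/3)


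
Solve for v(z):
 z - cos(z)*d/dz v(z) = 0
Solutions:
 v(z) = C1 + Integral(z/cos(z), z)


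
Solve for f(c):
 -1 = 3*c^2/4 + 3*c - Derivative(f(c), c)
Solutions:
 f(c) = C1 + c^3/4 + 3*c^2/2 + c


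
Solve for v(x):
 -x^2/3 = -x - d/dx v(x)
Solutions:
 v(x) = C1 + x^3/9 - x^2/2


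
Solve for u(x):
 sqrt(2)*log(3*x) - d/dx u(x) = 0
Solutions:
 u(x) = C1 + sqrt(2)*x*log(x) - sqrt(2)*x + sqrt(2)*x*log(3)


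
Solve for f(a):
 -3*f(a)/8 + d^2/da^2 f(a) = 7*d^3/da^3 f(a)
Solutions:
 f(a) = C1*exp(a*(8*2^(1/3)/(63*sqrt(3937) + 3953)^(1/3) + 8 + 2^(2/3)*(63*sqrt(3937) + 3953)^(1/3))/168)*sin(2^(1/3)*sqrt(3)*a*(-2^(1/3)*(63*sqrt(3937) + 3953)^(1/3) + 8/(63*sqrt(3937) + 3953)^(1/3))/168) + C2*exp(a*(8*2^(1/3)/(63*sqrt(3937) + 3953)^(1/3) + 8 + 2^(2/3)*(63*sqrt(3937) + 3953)^(1/3))/168)*cos(2^(1/3)*sqrt(3)*a*(-2^(1/3)*(63*sqrt(3937) + 3953)^(1/3) + 8/(63*sqrt(3937) + 3953)^(1/3))/168) + C3*exp(a*(-2^(2/3)*(63*sqrt(3937) + 3953)^(1/3) - 8*2^(1/3)/(63*sqrt(3937) + 3953)^(1/3) + 4)/84)


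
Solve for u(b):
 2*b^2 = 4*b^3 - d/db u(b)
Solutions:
 u(b) = C1 + b^4 - 2*b^3/3


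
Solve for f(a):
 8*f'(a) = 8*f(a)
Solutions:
 f(a) = C1*exp(a)


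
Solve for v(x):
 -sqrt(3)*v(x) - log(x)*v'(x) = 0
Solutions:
 v(x) = C1*exp(-sqrt(3)*li(x))


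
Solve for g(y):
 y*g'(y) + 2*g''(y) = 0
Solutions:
 g(y) = C1 + C2*erf(y/2)


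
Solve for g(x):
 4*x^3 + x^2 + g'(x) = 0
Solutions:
 g(x) = C1 - x^4 - x^3/3


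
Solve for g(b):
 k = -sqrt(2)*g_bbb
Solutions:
 g(b) = C1 + C2*b + C3*b^2 - sqrt(2)*b^3*k/12


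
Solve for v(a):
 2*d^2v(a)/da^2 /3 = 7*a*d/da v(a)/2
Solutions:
 v(a) = C1 + C2*erfi(sqrt(42)*a/4)


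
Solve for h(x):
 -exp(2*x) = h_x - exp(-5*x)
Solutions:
 h(x) = C1 - exp(2*x)/2 - exp(-5*x)/5


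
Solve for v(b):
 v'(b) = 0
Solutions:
 v(b) = C1


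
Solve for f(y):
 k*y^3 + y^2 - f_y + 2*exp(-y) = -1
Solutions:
 f(y) = C1 + k*y^4/4 + y^3/3 + y - 2*exp(-y)


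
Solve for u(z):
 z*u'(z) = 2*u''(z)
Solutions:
 u(z) = C1 + C2*erfi(z/2)


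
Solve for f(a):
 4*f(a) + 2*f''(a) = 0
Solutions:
 f(a) = C1*sin(sqrt(2)*a) + C2*cos(sqrt(2)*a)


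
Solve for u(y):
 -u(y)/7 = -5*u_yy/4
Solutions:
 u(y) = C1*exp(-2*sqrt(35)*y/35) + C2*exp(2*sqrt(35)*y/35)


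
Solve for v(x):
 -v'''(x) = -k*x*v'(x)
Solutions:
 v(x) = C1 + Integral(C2*airyai(k^(1/3)*x) + C3*airybi(k^(1/3)*x), x)


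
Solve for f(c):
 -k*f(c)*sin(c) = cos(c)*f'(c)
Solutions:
 f(c) = C1*exp(k*log(cos(c)))


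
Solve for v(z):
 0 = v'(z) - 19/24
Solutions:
 v(z) = C1 + 19*z/24


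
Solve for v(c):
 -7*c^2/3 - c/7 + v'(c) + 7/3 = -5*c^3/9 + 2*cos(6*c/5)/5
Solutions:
 v(c) = C1 - 5*c^4/36 + 7*c^3/9 + c^2/14 - 7*c/3 + sin(6*c/5)/3


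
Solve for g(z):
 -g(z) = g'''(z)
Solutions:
 g(z) = C3*exp(-z) + (C1*sin(sqrt(3)*z/2) + C2*cos(sqrt(3)*z/2))*exp(z/2)


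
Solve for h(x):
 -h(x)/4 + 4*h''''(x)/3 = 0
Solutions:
 h(x) = C1*exp(-3^(1/4)*x/2) + C2*exp(3^(1/4)*x/2) + C3*sin(3^(1/4)*x/2) + C4*cos(3^(1/4)*x/2)


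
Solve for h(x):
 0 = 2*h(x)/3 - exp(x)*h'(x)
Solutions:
 h(x) = C1*exp(-2*exp(-x)/3)


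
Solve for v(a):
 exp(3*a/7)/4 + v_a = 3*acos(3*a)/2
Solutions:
 v(a) = C1 + 3*a*acos(3*a)/2 - sqrt(1 - 9*a^2)/2 - 7*exp(3*a/7)/12


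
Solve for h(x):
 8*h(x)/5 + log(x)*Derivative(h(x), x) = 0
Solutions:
 h(x) = C1*exp(-8*li(x)/5)


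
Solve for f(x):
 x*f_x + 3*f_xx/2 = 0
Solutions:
 f(x) = C1 + C2*erf(sqrt(3)*x/3)


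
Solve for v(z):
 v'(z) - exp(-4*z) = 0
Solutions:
 v(z) = C1 - exp(-4*z)/4


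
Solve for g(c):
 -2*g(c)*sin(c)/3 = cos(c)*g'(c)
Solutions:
 g(c) = C1*cos(c)^(2/3)


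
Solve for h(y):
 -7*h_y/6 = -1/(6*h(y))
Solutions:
 h(y) = -sqrt(C1 + 14*y)/7
 h(y) = sqrt(C1 + 14*y)/7


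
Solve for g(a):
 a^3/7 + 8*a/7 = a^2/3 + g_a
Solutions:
 g(a) = C1 + a^4/28 - a^3/9 + 4*a^2/7


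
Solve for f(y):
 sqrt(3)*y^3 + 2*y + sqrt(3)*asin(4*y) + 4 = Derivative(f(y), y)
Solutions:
 f(y) = C1 + sqrt(3)*y^4/4 + y^2 + 4*y + sqrt(3)*(y*asin(4*y) + sqrt(1 - 16*y^2)/4)


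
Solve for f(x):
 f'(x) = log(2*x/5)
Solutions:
 f(x) = C1 + x*log(x) - x + x*log(2/5)


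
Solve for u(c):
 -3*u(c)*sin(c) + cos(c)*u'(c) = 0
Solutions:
 u(c) = C1/cos(c)^3


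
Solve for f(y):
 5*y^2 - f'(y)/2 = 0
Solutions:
 f(y) = C1 + 10*y^3/3


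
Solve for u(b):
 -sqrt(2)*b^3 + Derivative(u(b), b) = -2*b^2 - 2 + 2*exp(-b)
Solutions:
 u(b) = C1 + sqrt(2)*b^4/4 - 2*b^3/3 - 2*b - 2*exp(-b)


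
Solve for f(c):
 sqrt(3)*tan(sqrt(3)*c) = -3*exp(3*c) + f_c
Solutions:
 f(c) = C1 + exp(3*c) - log(cos(sqrt(3)*c))


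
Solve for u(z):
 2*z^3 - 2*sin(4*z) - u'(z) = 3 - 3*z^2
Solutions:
 u(z) = C1 + z^4/2 + z^3 - 3*z + cos(4*z)/2


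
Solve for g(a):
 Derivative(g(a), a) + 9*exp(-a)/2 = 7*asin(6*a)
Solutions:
 g(a) = C1 + 7*a*asin(6*a) + 7*sqrt(1 - 36*a^2)/6 + 9*exp(-a)/2


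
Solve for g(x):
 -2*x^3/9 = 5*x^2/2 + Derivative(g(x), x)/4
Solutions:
 g(x) = C1 - 2*x^4/9 - 10*x^3/3


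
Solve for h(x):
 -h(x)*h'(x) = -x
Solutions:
 h(x) = -sqrt(C1 + x^2)
 h(x) = sqrt(C1 + x^2)


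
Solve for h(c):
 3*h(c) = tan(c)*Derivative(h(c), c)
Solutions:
 h(c) = C1*sin(c)^3


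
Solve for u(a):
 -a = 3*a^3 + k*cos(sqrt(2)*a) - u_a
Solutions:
 u(a) = C1 + 3*a^4/4 + a^2/2 + sqrt(2)*k*sin(sqrt(2)*a)/2


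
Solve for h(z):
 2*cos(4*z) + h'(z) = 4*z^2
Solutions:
 h(z) = C1 + 4*z^3/3 - sin(4*z)/2


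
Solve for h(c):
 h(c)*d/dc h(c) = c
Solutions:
 h(c) = -sqrt(C1 + c^2)
 h(c) = sqrt(C1 + c^2)


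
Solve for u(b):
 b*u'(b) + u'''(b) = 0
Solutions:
 u(b) = C1 + Integral(C2*airyai(-b) + C3*airybi(-b), b)


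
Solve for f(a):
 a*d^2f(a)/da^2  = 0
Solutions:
 f(a) = C1 + C2*a


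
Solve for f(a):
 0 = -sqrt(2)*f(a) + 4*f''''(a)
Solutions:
 f(a) = C1*exp(-2^(5/8)*a/2) + C2*exp(2^(5/8)*a/2) + C3*sin(2^(5/8)*a/2) + C4*cos(2^(5/8)*a/2)


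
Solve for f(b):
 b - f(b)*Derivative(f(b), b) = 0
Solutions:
 f(b) = -sqrt(C1 + b^2)
 f(b) = sqrt(C1 + b^2)


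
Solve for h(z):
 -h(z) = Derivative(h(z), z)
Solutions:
 h(z) = C1*exp(-z)


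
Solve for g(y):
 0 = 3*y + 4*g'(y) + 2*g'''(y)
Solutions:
 g(y) = C1 + C2*sin(sqrt(2)*y) + C3*cos(sqrt(2)*y) - 3*y^2/8


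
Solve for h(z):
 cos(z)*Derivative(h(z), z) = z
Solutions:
 h(z) = C1 + Integral(z/cos(z), z)


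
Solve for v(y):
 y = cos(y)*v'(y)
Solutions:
 v(y) = C1 + Integral(y/cos(y), y)


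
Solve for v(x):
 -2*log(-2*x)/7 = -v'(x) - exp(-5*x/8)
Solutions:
 v(x) = C1 + 2*x*log(-x)/7 + 2*x*(-1 + log(2))/7 + 8*exp(-5*x/8)/5


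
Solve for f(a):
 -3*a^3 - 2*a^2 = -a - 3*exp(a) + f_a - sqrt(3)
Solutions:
 f(a) = C1 - 3*a^4/4 - 2*a^3/3 + a^2/2 + sqrt(3)*a + 3*exp(a)


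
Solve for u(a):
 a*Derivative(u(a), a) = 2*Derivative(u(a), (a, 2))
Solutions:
 u(a) = C1 + C2*erfi(a/2)


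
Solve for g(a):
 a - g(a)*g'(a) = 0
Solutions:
 g(a) = -sqrt(C1 + a^2)
 g(a) = sqrt(C1 + a^2)


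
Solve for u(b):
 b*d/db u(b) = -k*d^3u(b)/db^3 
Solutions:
 u(b) = C1 + Integral(C2*airyai(b*(-1/k)^(1/3)) + C3*airybi(b*(-1/k)^(1/3)), b)


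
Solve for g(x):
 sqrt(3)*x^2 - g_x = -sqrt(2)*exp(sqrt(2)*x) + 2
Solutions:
 g(x) = C1 + sqrt(3)*x^3/3 - 2*x + exp(sqrt(2)*x)


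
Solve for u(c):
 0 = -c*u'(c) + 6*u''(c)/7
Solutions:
 u(c) = C1 + C2*erfi(sqrt(21)*c/6)


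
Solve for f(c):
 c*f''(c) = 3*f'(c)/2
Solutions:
 f(c) = C1 + C2*c^(5/2)


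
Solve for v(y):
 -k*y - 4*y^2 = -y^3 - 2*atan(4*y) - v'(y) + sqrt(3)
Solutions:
 v(y) = C1 + k*y^2/2 - y^4/4 + 4*y^3/3 - 2*y*atan(4*y) + sqrt(3)*y + log(16*y^2 + 1)/4


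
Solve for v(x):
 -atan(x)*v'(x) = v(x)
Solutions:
 v(x) = C1*exp(-Integral(1/atan(x), x))


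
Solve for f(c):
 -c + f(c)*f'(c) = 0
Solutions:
 f(c) = -sqrt(C1 + c^2)
 f(c) = sqrt(C1 + c^2)


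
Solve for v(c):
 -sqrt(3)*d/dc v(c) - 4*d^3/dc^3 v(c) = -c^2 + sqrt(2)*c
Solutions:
 v(c) = C1 + C2*sin(3^(1/4)*c/2) + C3*cos(3^(1/4)*c/2) + sqrt(3)*c^3/9 - sqrt(6)*c^2/6 - 8*c/3


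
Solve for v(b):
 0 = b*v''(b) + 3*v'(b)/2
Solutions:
 v(b) = C1 + C2/sqrt(b)


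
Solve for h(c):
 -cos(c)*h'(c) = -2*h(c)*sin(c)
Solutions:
 h(c) = C1/cos(c)^2


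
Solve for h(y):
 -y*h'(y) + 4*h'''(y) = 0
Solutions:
 h(y) = C1 + Integral(C2*airyai(2^(1/3)*y/2) + C3*airybi(2^(1/3)*y/2), y)


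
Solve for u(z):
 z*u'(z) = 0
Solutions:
 u(z) = C1


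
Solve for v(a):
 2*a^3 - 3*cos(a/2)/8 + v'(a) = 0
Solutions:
 v(a) = C1 - a^4/2 + 3*sin(a/2)/4


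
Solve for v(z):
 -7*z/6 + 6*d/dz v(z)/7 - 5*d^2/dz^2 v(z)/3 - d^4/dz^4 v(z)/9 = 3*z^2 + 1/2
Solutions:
 v(z) = C1 + C2*exp(7^(1/3)*z*(-7^(1/3)*(27 + sqrt(6854))^(1/3) + 35/(27 + sqrt(6854))^(1/3))/14)*sin(sqrt(3)*7^(1/3)*z*(35/(27 + sqrt(6854))^(1/3) + 7^(1/3)*(27 + sqrt(6854))^(1/3))/14) + C3*exp(7^(1/3)*z*(-7^(1/3)*(27 + sqrt(6854))^(1/3) + 35/(27 + sqrt(6854))^(1/3))/14)*cos(sqrt(3)*7^(1/3)*z*(35/(27 + sqrt(6854))^(1/3) + 7^(1/3)*(27 + sqrt(6854))^(1/3))/14) + C4*exp(7^(1/3)*z*(-5/(27 + sqrt(6854))^(1/3) + 7^(1/3)*(27 + sqrt(6854))^(1/3)/7)) + 7*z^3/6 + 539*z^2/72 + 19243*z/648


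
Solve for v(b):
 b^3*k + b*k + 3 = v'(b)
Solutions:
 v(b) = C1 + b^4*k/4 + b^2*k/2 + 3*b


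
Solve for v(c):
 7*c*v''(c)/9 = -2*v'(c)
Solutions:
 v(c) = C1 + C2/c^(11/7)


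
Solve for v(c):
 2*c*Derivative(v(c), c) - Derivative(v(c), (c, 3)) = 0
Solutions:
 v(c) = C1 + Integral(C2*airyai(2^(1/3)*c) + C3*airybi(2^(1/3)*c), c)


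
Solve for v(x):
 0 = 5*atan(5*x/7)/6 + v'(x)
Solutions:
 v(x) = C1 - 5*x*atan(5*x/7)/6 + 7*log(25*x^2 + 49)/12


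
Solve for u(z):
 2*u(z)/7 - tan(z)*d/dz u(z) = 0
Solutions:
 u(z) = C1*sin(z)^(2/7)


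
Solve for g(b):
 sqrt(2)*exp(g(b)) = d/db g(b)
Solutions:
 g(b) = log(-1/(C1 + sqrt(2)*b))


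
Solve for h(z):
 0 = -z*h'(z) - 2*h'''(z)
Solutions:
 h(z) = C1 + Integral(C2*airyai(-2^(2/3)*z/2) + C3*airybi(-2^(2/3)*z/2), z)


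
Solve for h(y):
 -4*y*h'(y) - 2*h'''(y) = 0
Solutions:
 h(y) = C1 + Integral(C2*airyai(-2^(1/3)*y) + C3*airybi(-2^(1/3)*y), y)


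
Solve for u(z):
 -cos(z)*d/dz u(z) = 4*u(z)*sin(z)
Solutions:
 u(z) = C1*cos(z)^4


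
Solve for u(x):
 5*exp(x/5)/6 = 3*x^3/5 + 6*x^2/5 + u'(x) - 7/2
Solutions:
 u(x) = C1 - 3*x^4/20 - 2*x^3/5 + 7*x/2 + 25*exp(x/5)/6


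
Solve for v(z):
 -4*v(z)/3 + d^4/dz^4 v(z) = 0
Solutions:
 v(z) = C1*exp(-sqrt(2)*3^(3/4)*z/3) + C2*exp(sqrt(2)*3^(3/4)*z/3) + C3*sin(sqrt(2)*3^(3/4)*z/3) + C4*cos(sqrt(2)*3^(3/4)*z/3)


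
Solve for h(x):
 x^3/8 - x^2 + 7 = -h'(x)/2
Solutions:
 h(x) = C1 - x^4/16 + 2*x^3/3 - 14*x


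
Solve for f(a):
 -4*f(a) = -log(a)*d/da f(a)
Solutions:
 f(a) = C1*exp(4*li(a))


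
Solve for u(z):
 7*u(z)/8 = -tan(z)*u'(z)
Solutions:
 u(z) = C1/sin(z)^(7/8)


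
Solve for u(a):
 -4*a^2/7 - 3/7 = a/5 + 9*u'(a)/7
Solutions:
 u(a) = C1 - 4*a^3/27 - 7*a^2/90 - a/3


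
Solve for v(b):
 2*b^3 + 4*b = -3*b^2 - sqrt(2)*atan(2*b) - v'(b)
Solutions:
 v(b) = C1 - b^4/2 - b^3 - 2*b^2 - sqrt(2)*(b*atan(2*b) - log(4*b^2 + 1)/4)


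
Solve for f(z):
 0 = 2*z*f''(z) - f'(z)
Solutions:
 f(z) = C1 + C2*z^(3/2)


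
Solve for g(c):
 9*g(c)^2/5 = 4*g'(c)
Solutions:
 g(c) = -20/(C1 + 9*c)


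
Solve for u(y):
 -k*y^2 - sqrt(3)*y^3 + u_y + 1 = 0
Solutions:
 u(y) = C1 + k*y^3/3 + sqrt(3)*y^4/4 - y


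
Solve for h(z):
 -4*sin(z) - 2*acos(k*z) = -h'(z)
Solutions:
 h(z) = C1 + 2*Piecewise((z*acos(k*z) - sqrt(-k^2*z^2 + 1)/k, Ne(k, 0)), (pi*z/2, True)) - 4*cos(z)


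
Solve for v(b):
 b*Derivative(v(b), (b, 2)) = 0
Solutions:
 v(b) = C1 + C2*b


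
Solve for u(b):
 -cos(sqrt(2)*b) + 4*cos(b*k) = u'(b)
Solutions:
 u(b) = C1 - sqrt(2)*sin(sqrt(2)*b)/2 + 4*sin(b*k)/k


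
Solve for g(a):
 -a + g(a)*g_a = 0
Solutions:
 g(a) = -sqrt(C1 + a^2)
 g(a) = sqrt(C1 + a^2)


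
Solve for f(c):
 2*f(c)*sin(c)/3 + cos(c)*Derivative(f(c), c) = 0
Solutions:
 f(c) = C1*cos(c)^(2/3)


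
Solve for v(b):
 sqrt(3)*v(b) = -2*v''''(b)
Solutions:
 v(b) = (C1*sin(2^(1/4)*3^(1/8)*b/2) + C2*cos(2^(1/4)*3^(1/8)*b/2))*exp(-2^(1/4)*3^(1/8)*b/2) + (C3*sin(2^(1/4)*3^(1/8)*b/2) + C4*cos(2^(1/4)*3^(1/8)*b/2))*exp(2^(1/4)*3^(1/8)*b/2)


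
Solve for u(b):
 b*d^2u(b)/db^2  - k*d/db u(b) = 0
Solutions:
 u(b) = C1 + b^(re(k) + 1)*(C2*sin(log(b)*Abs(im(k))) + C3*cos(log(b)*im(k)))


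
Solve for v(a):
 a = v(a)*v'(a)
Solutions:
 v(a) = -sqrt(C1 + a^2)
 v(a) = sqrt(C1 + a^2)


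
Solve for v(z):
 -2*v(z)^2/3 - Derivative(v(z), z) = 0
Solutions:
 v(z) = 3/(C1 + 2*z)


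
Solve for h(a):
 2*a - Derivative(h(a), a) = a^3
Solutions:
 h(a) = C1 - a^4/4 + a^2


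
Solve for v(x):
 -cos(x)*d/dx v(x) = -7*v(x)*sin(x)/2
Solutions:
 v(x) = C1/cos(x)^(7/2)


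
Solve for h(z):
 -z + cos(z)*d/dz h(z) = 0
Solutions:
 h(z) = C1 + Integral(z/cos(z), z)


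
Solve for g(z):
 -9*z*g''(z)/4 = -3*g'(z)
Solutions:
 g(z) = C1 + C2*z^(7/3)


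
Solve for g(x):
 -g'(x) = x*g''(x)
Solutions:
 g(x) = C1 + C2*log(x)


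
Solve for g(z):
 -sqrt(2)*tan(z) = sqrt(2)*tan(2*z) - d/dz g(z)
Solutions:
 g(z) = C1 - sqrt(2)*log(cos(z)) - sqrt(2)*log(cos(2*z))/2


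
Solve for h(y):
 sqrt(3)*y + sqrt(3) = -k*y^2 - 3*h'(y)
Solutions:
 h(y) = C1 - k*y^3/9 - sqrt(3)*y^2/6 - sqrt(3)*y/3


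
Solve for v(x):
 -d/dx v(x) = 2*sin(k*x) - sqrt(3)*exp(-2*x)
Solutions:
 v(x) = C1 - sqrt(3)*exp(-2*x)/2 + 2*cos(k*x)/k


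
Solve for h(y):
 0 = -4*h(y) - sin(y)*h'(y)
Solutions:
 h(y) = C1*(cos(y)^2 + 2*cos(y) + 1)/(cos(y)^2 - 2*cos(y) + 1)


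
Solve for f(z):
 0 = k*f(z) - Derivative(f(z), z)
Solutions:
 f(z) = C1*exp(k*z)


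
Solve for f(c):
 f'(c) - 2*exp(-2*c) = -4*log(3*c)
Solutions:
 f(c) = C1 - 4*c*log(c) + 4*c*(1 - log(3)) - exp(-2*c)


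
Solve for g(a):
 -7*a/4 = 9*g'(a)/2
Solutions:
 g(a) = C1 - 7*a^2/36


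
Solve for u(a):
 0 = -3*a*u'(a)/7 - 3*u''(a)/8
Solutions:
 u(a) = C1 + C2*erf(2*sqrt(7)*a/7)


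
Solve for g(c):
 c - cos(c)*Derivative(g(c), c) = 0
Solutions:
 g(c) = C1 + Integral(c/cos(c), c)


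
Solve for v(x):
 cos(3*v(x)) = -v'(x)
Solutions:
 v(x) = -asin((C1 + exp(6*x))/(C1 - exp(6*x)))/3 + pi/3
 v(x) = asin((C1 + exp(6*x))/(C1 - exp(6*x)))/3


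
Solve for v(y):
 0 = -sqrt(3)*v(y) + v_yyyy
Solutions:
 v(y) = C1*exp(-3^(1/8)*y) + C2*exp(3^(1/8)*y) + C3*sin(3^(1/8)*y) + C4*cos(3^(1/8)*y)


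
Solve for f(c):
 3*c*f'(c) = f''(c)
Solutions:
 f(c) = C1 + C2*erfi(sqrt(6)*c/2)


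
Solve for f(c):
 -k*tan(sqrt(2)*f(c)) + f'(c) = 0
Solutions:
 f(c) = sqrt(2)*(pi - asin(C1*exp(sqrt(2)*c*k)))/2
 f(c) = sqrt(2)*asin(C1*exp(sqrt(2)*c*k))/2


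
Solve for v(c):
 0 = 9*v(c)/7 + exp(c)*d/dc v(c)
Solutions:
 v(c) = C1*exp(9*exp(-c)/7)


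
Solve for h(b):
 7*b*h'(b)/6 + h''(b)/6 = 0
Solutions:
 h(b) = C1 + C2*erf(sqrt(14)*b/2)


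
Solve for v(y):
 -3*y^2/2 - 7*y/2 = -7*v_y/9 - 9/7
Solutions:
 v(y) = C1 + 9*y^3/14 + 9*y^2/4 - 81*y/49


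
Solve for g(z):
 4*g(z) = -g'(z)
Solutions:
 g(z) = C1*exp(-4*z)


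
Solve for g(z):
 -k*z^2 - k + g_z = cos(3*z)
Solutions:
 g(z) = C1 + k*z^3/3 + k*z + sin(3*z)/3


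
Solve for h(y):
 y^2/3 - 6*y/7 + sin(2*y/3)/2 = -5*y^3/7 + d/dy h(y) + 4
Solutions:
 h(y) = C1 + 5*y^4/28 + y^3/9 - 3*y^2/7 - 4*y - 3*cos(2*y/3)/4


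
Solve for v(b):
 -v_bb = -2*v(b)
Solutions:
 v(b) = C1*exp(-sqrt(2)*b) + C2*exp(sqrt(2)*b)


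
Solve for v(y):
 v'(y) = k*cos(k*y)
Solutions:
 v(y) = C1 + sin(k*y)


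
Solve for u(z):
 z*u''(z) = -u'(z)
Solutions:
 u(z) = C1 + C2*log(z)


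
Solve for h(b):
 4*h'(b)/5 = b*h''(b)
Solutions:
 h(b) = C1 + C2*b^(9/5)


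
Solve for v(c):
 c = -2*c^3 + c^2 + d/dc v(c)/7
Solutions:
 v(c) = C1 + 7*c^4/2 - 7*c^3/3 + 7*c^2/2


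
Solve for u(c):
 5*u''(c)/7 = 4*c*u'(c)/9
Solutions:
 u(c) = C1 + C2*erfi(sqrt(70)*c/15)


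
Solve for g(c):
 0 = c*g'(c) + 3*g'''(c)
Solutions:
 g(c) = C1 + Integral(C2*airyai(-3^(2/3)*c/3) + C3*airybi(-3^(2/3)*c/3), c)


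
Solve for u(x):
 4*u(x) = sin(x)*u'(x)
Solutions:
 u(x) = C1*(cos(x)^2 - 2*cos(x) + 1)/(cos(x)^2 + 2*cos(x) + 1)


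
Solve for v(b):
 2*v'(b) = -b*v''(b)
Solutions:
 v(b) = C1 + C2/b


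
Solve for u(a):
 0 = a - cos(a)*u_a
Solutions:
 u(a) = C1 + Integral(a/cos(a), a)


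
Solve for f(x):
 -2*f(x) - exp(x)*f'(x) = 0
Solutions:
 f(x) = C1*exp(2*exp(-x))


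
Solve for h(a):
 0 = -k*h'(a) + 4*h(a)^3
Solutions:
 h(a) = -sqrt(2)*sqrt(-k/(C1*k + 4*a))/2
 h(a) = sqrt(2)*sqrt(-k/(C1*k + 4*a))/2


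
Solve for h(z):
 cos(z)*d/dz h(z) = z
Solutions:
 h(z) = C1 + Integral(z/cos(z), z)


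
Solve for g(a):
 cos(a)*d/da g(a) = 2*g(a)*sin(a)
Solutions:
 g(a) = C1/cos(a)^2


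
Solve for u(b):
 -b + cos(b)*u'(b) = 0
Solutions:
 u(b) = C1 + Integral(b/cos(b), b)


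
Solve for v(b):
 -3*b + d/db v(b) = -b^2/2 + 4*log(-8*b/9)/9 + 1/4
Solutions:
 v(b) = C1 - b^3/6 + 3*b^2/2 + 4*b*log(-b)/9 + b*(-32*log(3) - 7 + 48*log(2))/36


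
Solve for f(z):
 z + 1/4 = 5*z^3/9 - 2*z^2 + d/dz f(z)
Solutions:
 f(z) = C1 - 5*z^4/36 + 2*z^3/3 + z^2/2 + z/4


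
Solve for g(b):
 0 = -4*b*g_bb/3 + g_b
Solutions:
 g(b) = C1 + C2*b^(7/4)


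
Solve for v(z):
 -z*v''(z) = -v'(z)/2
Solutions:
 v(z) = C1 + C2*z^(3/2)


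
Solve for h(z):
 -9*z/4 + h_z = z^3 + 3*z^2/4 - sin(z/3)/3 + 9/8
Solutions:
 h(z) = C1 + z^4/4 + z^3/4 + 9*z^2/8 + 9*z/8 + cos(z/3)


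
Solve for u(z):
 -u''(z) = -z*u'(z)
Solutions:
 u(z) = C1 + C2*erfi(sqrt(2)*z/2)


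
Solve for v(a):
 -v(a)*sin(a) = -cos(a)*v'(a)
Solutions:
 v(a) = C1/cos(a)


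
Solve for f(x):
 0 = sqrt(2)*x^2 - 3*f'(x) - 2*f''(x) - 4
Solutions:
 f(x) = C1 + C2*exp(-3*x/2) + sqrt(2)*x^3/9 - 2*sqrt(2)*x^2/9 - 4*x/3 + 8*sqrt(2)*x/27


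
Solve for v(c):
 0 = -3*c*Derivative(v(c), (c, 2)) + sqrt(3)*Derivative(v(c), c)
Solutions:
 v(c) = C1 + C2*c^(sqrt(3)/3 + 1)


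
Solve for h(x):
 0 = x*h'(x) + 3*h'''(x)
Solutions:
 h(x) = C1 + Integral(C2*airyai(-3^(2/3)*x/3) + C3*airybi(-3^(2/3)*x/3), x)


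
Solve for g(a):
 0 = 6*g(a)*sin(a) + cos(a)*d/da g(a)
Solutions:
 g(a) = C1*cos(a)^6


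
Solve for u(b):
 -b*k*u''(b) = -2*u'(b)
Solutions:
 u(b) = C1 + b^(((re(k) + 2)*re(k) + im(k)^2)/(re(k)^2 + im(k)^2))*(C2*sin(2*log(b)*Abs(im(k))/(re(k)^2 + im(k)^2)) + C3*cos(2*log(b)*im(k)/(re(k)^2 + im(k)^2)))


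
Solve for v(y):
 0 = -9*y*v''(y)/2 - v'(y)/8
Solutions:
 v(y) = C1 + C2*y^(35/36)


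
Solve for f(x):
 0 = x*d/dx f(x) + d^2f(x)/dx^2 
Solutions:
 f(x) = C1 + C2*erf(sqrt(2)*x/2)


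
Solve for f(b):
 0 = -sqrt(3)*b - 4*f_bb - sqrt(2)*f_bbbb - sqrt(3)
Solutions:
 f(b) = C1 + C2*b + C3*sin(2^(3/4)*b) + C4*cos(2^(3/4)*b) - sqrt(3)*b^3/24 - sqrt(3)*b^2/8


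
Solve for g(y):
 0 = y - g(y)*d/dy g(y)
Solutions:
 g(y) = -sqrt(C1 + y^2)
 g(y) = sqrt(C1 + y^2)


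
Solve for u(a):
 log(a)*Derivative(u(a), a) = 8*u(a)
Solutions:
 u(a) = C1*exp(8*li(a))


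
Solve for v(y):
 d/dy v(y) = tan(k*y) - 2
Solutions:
 v(y) = C1 - 2*y + Piecewise((-log(cos(k*y))/k, Ne(k, 0)), (0, True))


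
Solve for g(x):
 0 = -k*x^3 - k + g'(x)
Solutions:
 g(x) = C1 + k*x^4/4 + k*x


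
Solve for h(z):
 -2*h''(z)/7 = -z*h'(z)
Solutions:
 h(z) = C1 + C2*erfi(sqrt(7)*z/2)


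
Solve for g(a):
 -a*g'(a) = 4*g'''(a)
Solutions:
 g(a) = C1 + Integral(C2*airyai(-2^(1/3)*a/2) + C3*airybi(-2^(1/3)*a/2), a)


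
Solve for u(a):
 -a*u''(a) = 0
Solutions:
 u(a) = C1 + C2*a


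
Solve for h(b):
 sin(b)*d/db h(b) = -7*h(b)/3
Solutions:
 h(b) = C1*(cos(b) + 1)^(7/6)/(cos(b) - 1)^(7/6)


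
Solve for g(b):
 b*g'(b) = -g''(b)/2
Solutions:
 g(b) = C1 + C2*erf(b)


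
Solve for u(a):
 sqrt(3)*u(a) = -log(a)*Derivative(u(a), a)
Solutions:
 u(a) = C1*exp(-sqrt(3)*li(a))


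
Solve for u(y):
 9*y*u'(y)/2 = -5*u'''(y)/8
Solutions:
 u(y) = C1 + Integral(C2*airyai(-30^(2/3)*y/5) + C3*airybi(-30^(2/3)*y/5), y)


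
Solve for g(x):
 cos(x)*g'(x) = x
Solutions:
 g(x) = C1 + Integral(x/cos(x), x)


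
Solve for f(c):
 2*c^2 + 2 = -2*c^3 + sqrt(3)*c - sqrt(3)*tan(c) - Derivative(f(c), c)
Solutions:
 f(c) = C1 - c^4/2 - 2*c^3/3 + sqrt(3)*c^2/2 - 2*c + sqrt(3)*log(cos(c))


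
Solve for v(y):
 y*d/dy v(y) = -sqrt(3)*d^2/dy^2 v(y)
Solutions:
 v(y) = C1 + C2*erf(sqrt(2)*3^(3/4)*y/6)


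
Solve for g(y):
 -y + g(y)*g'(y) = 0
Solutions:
 g(y) = -sqrt(C1 + y^2)
 g(y) = sqrt(C1 + y^2)


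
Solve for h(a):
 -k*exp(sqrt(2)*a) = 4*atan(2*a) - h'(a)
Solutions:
 h(a) = C1 + 4*a*atan(2*a) + sqrt(2)*k*exp(sqrt(2)*a)/2 - log(4*a^2 + 1)


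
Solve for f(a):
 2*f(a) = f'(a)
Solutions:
 f(a) = C1*exp(2*a)


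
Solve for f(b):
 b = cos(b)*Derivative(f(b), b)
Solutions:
 f(b) = C1 + Integral(b/cos(b), b)


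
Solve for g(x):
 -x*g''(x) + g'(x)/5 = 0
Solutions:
 g(x) = C1 + C2*x^(6/5)


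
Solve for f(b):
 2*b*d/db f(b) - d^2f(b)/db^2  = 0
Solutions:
 f(b) = C1 + C2*erfi(b)


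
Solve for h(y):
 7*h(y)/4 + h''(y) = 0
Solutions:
 h(y) = C1*sin(sqrt(7)*y/2) + C2*cos(sqrt(7)*y/2)


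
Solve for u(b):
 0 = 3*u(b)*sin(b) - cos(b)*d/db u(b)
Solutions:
 u(b) = C1/cos(b)^3


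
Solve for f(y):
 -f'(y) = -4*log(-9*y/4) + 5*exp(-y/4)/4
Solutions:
 f(y) = C1 + 4*y*log(-y) + 4*y*(-2*log(2) - 1 + 2*log(3)) + 5*exp(-y/4)


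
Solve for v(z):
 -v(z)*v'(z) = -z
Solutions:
 v(z) = -sqrt(C1 + z^2)
 v(z) = sqrt(C1 + z^2)


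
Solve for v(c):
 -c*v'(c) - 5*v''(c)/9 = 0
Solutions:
 v(c) = C1 + C2*erf(3*sqrt(10)*c/10)


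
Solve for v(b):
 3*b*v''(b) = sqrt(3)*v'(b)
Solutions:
 v(b) = C1 + C2*b^(sqrt(3)/3 + 1)


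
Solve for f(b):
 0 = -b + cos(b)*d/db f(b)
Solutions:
 f(b) = C1 + Integral(b/cos(b), b)


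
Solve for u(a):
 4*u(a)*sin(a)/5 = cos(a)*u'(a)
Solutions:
 u(a) = C1/cos(a)^(4/5)


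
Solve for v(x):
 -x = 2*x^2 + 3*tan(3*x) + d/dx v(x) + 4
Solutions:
 v(x) = C1 - 2*x^3/3 - x^2/2 - 4*x + log(cos(3*x))
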